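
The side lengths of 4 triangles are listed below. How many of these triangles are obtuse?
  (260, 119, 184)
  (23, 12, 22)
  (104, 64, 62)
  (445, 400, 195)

(260,119,184): 119²+184² = 48017 < 67600 = 260² → obtuse
(23,12,22): 12²+22² = 628 > 529 = 23² → acute
(104,64,62): 62²+64² = 7940 < 10816 = 104² → obtuse
(445,400,195): 195²+400² = 198025 = 445² → right
2 of the 4 are obtuse.

2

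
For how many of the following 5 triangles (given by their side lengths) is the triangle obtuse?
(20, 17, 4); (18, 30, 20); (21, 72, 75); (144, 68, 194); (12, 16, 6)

(20,17,4): 4²+17² = 305 < 400 = 20² → obtuse
(18,30,20): 18²+20² = 724 < 900 = 30² → obtuse
(21,72,75): 21²+72² = 5625 = 75² → right
(144,68,194): 68²+144² = 25360 < 37636 = 194² → obtuse
(12,16,6): 6²+12² = 180 < 256 = 16² → obtuse
4 of the 5 are obtuse.

4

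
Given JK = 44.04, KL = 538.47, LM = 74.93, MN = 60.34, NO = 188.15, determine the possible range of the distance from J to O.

The maximum is all hops collinear in one direction: 44.04 + 538.47 + 74.93 + 60.34 + 188.15 = 905.93.
The longest hop is 538.47; the others sum to 367.46. Folding the others back against it leaves at least 538.47 − 367.46 = 171.01.

171.01 ≤ JO ≤ 905.93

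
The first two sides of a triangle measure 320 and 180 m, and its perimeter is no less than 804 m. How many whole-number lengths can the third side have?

196

Triangle inequality: 140 < x < 500. Perimeter ≥ 804 gives x ≥ 804 − 320 − 180 = 304.
So 304 ≤ x < 500; integers 304 through 499: 196 values.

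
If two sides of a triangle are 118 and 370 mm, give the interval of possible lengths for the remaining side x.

By the triangle inequality, x must be less than 118 + 370 = 488 and greater than |118 − 370| = 252.

252 < x < 488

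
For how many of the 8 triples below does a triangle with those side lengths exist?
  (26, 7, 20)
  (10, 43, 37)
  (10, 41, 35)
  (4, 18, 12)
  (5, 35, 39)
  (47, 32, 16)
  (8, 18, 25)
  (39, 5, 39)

7

(7,20,26): 7+20 > 26 → valid
(10,37,43): 10+37 > 43 → valid
(10,35,41): 10+35 > 41 → valid
(4,12,18): 4+12 ≤ 18 → not valid
(5,35,39): 5+35 > 39 → valid
(16,32,47): 16+32 > 47 → valid
(8,18,25): 8+18 > 25 → valid
(5,39,39): 5+39 > 39 → valid
7 of the 8 triples form a triangle.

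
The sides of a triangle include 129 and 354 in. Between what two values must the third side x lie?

By the triangle inequality, x must be less than 129 + 354 = 483 and greater than |129 − 354| = 225.

225 < x < 483 (in)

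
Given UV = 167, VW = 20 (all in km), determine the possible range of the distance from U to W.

By the triangle inequality, |167 − 20| ≤ UW ≤ 167 + 20.

147 ≤ UW ≤ 187 km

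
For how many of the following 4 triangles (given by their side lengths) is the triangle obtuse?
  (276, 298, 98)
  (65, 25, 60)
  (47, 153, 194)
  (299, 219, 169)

3

(276,298,98): 98²+276² = 85780 < 88804 = 298² → obtuse
(65,25,60): 25²+60² = 4225 = 65² → right
(47,153,194): 47²+153² = 25618 < 37636 = 194² → obtuse
(299,219,169): 169²+219² = 76522 < 89401 = 299² → obtuse
3 of the 4 are obtuse.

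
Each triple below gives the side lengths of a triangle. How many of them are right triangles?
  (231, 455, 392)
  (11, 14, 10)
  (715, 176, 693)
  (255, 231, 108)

(231,455,392): 231²+392² = 207025 = 455² → right
(11,14,10): 10²+11² = 221 > 196 = 14² → acute
(715,176,693): 176²+693² = 511225 = 715² → right
(255,231,108): 108²+231² = 65025 = 255² → right
3 of the 4 are right.

3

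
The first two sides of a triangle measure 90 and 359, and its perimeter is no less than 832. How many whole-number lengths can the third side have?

66

Triangle inequality: 269 < x < 449. Perimeter ≥ 832 gives x ≥ 832 − 90 − 359 = 383.
So 383 ≤ x < 449; integers 383 through 448: 66 values.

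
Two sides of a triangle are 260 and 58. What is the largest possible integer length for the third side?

317

The third side must be strictly less than 260 + 58 = 318.
The largest integer below 318 is 317.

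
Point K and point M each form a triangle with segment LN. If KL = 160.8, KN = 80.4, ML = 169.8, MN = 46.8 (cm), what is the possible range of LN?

From triangle KLN: |160.8 − 80.4| < LN < 160.8 + 80.4, i.e. 80.4 < LN < 241.2.
From triangle MLN: 123.0 < LN < 216.6.
Both must hold, so LN lies in the intersection.

123.0 < LN < 216.6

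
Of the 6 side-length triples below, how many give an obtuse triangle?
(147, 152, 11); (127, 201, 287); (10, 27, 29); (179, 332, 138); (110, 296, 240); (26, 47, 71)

(147,152,11): 11²+147² = 21730 < 23104 = 152² → obtuse
(127,201,287): 127²+201² = 56530 < 82369 = 287² → obtuse
(10,27,29): 10²+27² = 829 < 841 = 29² → obtuse
(179,332,138): 138+179 ≤ 332, not a triangle
(110,296,240): 110²+240² = 69700 < 87616 = 296² → obtuse
(26,47,71): 26²+47² = 2885 < 5041 = 71² → obtuse
5 of the 6 are obtuse.

5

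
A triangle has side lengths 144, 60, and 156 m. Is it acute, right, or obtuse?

right

Compare the square of the longest side to the sum of squares of the other two: 60² + 144² = 24336 = 156².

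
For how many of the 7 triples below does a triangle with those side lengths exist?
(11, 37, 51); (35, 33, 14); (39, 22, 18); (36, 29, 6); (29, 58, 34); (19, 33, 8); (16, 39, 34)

(11,37,51): 11+37 ≤ 51 → not valid
(14,33,35): 14+33 > 35 → valid
(18,22,39): 18+22 > 39 → valid
(6,29,36): 6+29 ≤ 36 → not valid
(29,34,58): 29+34 > 58 → valid
(8,19,33): 8+19 ≤ 33 → not valid
(16,34,39): 16+34 > 39 → valid
4 of the 7 triples form a triangle.

4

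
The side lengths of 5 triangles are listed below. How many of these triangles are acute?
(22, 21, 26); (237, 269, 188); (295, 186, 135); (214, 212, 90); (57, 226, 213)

3

(22,21,26): 21²+22² = 925 > 676 = 26² → acute
(237,269,188): 188²+237² = 91513 > 72361 = 269² → acute
(295,186,135): 135²+186² = 52821 < 87025 = 295² → obtuse
(214,212,90): 90²+212² = 53044 > 45796 = 214² → acute
(57,226,213): 57²+213² = 48618 < 51076 = 226² → obtuse
3 of the 5 are acute.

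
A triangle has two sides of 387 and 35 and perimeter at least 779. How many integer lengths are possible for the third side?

65

Triangle inequality: 352 < x < 422. Perimeter ≥ 779 gives x ≥ 779 − 387 − 35 = 357.
So 357 ≤ x < 422; integers 357 through 421: 65 values.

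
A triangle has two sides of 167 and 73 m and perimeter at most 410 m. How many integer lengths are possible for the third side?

Triangle inequality: 94 < x < 240. Perimeter ≤ 410 gives x ≤ 410 − 167 − 73 = 170.
So 94 < x ≤ 170; integers 95 through 170: 76 values.

76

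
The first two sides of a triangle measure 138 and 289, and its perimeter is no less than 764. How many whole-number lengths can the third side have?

Triangle inequality: 151 < x < 427. Perimeter ≥ 764 gives x ≥ 764 − 138 − 289 = 337.
So 337 ≤ x < 427; integers 337 through 426: 90 values.

90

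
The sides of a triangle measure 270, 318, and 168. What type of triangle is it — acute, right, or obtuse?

right

Compare the square of the longest side to the sum of squares of the other two: 168² + 270² = 101124 = 318².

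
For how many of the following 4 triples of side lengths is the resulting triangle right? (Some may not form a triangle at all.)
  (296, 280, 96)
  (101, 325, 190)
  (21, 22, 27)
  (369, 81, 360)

(296,280,96): 96²+280² = 87616 = 296² → right
(101,325,190): 101+190 ≤ 325, not a triangle
(21,22,27): 21²+22² = 925 > 729 = 27² → acute
(369,81,360): 81²+360² = 136161 = 369² → right
2 of the 4 are right.

2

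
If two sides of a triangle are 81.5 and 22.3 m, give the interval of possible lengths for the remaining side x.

By the triangle inequality, x must be less than 81.5 + 22.3 = 103.8 and greater than |81.5 − 22.3| = 59.2.

59.2 < x < 103.8 (m)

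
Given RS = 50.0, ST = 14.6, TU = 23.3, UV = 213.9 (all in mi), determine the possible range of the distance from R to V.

126.0 ≤ RV ≤ 301.8 mi

The maximum is all hops collinear in one direction: 50.0 + 14.6 + 23.3 + 213.9 = 301.8.
The longest hop is 213.9; the others sum to 87.9. Folding the others back against it leaves at least 213.9 − 87.9 = 126.0.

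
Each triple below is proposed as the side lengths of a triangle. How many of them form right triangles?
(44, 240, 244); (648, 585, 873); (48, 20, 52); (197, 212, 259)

(44,240,244): 44²+240² = 59536 = 244² → right
(648,585,873): 585²+648² = 762129 = 873² → right
(48,20,52): 20²+48² = 2704 = 52² → right
(197,212,259): 197²+212² = 83753 > 67081 = 259² → acute
3 of the 4 are right.

3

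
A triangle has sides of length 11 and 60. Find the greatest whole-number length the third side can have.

70

The third side must be strictly less than 11 + 60 = 71.
The largest integer below 71 is 70.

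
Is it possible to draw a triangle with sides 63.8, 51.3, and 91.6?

The longest side is 91.6, and the other two sum to 115.1.
Since 115.1 > 91.6, the triangle inequality holds.

Yes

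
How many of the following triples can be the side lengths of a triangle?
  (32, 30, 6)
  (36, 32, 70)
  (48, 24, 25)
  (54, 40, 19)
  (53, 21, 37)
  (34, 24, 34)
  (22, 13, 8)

(6,30,32): 6+30 > 32 → valid
(32,36,70): 32+36 ≤ 70 → not valid
(24,25,48): 24+25 > 48 → valid
(19,40,54): 19+40 > 54 → valid
(21,37,53): 21+37 > 53 → valid
(24,34,34): 24+34 > 34 → valid
(8,13,22): 8+13 ≤ 22 → not valid
5 of the 7 triples form a triangle.

5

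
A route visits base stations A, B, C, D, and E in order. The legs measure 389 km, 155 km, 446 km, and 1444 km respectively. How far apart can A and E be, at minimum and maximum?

454 ≤ AE ≤ 2434 km

The maximum is all hops collinear in one direction: 389 + 155 + 446 + 1444 = 2434.
The longest hop is 1444; the others sum to 990. Folding the others back against it leaves at least 1444 − 990 = 454.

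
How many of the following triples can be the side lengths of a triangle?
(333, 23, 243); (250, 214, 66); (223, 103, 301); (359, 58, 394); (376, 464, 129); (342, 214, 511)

5

(23,243,333): 23+243 ≤ 333 → not valid
(66,214,250): 66+214 > 250 → valid
(103,223,301): 103+223 > 301 → valid
(58,359,394): 58+359 > 394 → valid
(129,376,464): 129+376 > 464 → valid
(214,342,511): 214+342 > 511 → valid
5 of the 6 triples form a triangle.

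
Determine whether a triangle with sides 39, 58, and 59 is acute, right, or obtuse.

Compare the square of the longest side to the sum of squares of the other two: 39² + 58² = 4885 > 3481 = 59².

acute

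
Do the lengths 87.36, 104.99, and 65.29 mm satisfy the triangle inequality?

Yes

The longest side is 104.99, and the other two sum to 152.65.
Since 152.65 > 104.99, the triangle inequality holds.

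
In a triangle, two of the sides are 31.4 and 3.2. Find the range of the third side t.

28.2 < t < 34.6

By the triangle inequality, t must be less than 31.4 + 3.2 = 34.6 and greater than |31.4 − 3.2| = 28.2.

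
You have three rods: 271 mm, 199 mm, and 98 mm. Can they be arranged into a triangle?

Yes

The longest side is 271, and the other two sum to 297.
Since 297 > 271, the triangle inequality holds.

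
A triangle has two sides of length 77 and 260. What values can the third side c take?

By the triangle inequality, c must be less than 77 + 260 = 337 and greater than |77 − 260| = 183.

183 < c < 337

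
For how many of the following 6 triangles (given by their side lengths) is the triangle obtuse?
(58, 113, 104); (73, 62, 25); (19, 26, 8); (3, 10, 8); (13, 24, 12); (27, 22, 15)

(58,113,104): 58²+104² = 14180 > 12769 = 113² → acute
(73,62,25): 25²+62² = 4469 < 5329 = 73² → obtuse
(19,26,8): 8²+19² = 425 < 676 = 26² → obtuse
(3,10,8): 3²+8² = 73 < 100 = 10² → obtuse
(13,24,12): 12²+13² = 313 < 576 = 24² → obtuse
(27,22,15): 15²+22² = 709 < 729 = 27² → obtuse
5 of the 6 are obtuse.

5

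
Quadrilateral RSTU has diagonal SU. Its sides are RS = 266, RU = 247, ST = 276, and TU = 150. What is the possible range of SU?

From triangle RSU: |266 − 247| < SU < 266 + 247, i.e. 19 < SU < 513.
From triangle TSU: 126 < SU < 426.
Both must hold, so SU lies in the intersection.

126 < SU < 426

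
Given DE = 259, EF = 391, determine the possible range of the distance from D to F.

132 ≤ DF ≤ 650

By the triangle inequality, |259 − 391| ≤ DF ≤ 259 + 391.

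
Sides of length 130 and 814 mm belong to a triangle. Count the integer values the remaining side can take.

259

The third side lies in the open interval (684, 944).
Integers from 685 to 943 inclusive: 943 − 685 + 1 = 259.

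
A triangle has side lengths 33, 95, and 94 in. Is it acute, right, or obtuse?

acute

Compare the square of the longest side to the sum of squares of the other two: 33² + 94² = 9925 > 9025 = 95².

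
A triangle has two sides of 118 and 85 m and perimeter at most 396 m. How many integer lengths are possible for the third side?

Triangle inequality: 33 < x < 203. Perimeter ≤ 396 gives x ≤ 396 − 118 − 85 = 193.
So 33 < x ≤ 193; integers 34 through 193: 160 values.

160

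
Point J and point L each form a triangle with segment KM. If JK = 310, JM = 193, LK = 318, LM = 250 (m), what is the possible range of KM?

117 < KM < 503

From triangle JKM: |310 − 193| < KM < 310 + 193, i.e. 117 < KM < 503.
From triangle LKM: 68 < KM < 568.
Both must hold, so KM lies in the intersection.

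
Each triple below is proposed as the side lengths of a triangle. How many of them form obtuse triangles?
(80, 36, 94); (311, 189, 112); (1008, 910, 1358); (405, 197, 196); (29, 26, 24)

1

(80,36,94): 36²+80² = 7696 < 8836 = 94² → obtuse
(311,189,112): 112+189 ≤ 311, not a triangle
(1008,910,1358): 910²+1008² = 1844164 = 1358² → right
(405,197,196): 196+197 ≤ 405, not a triangle
(29,26,24): 24²+26² = 1252 > 841 = 29² → acute
1 of the 5 is obtuse.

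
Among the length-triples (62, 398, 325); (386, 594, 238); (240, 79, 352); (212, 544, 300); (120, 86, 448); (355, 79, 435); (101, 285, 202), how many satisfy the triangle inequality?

2

(62,325,398): 62+325 ≤ 398 → not valid
(238,386,594): 238+386 > 594 → valid
(79,240,352): 79+240 ≤ 352 → not valid
(212,300,544): 212+300 ≤ 544 → not valid
(86,120,448): 86+120 ≤ 448 → not valid
(79,355,435): 79+355 ≤ 435 → not valid
(101,202,285): 101+202 > 285 → valid
2 of the 7 triples form a triangle.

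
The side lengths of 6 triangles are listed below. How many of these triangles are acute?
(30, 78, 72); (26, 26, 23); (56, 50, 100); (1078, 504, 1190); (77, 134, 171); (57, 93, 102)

2

(30,78,72): 30²+72² = 6084 = 78² → right
(26,26,23): 23²+26² = 1205 > 676 = 26² → acute
(56,50,100): 50²+56² = 5636 < 10000 = 100² → obtuse
(1078,504,1190): 504²+1078² = 1416100 = 1190² → right
(77,134,171): 77²+134² = 23885 < 29241 = 171² → obtuse
(57,93,102): 57²+93² = 11898 > 10404 = 102² → acute
2 of the 6 are acute.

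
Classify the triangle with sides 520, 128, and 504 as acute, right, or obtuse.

Compare the square of the longest side to the sum of squares of the other two: 128² + 504² = 270400 = 520².

right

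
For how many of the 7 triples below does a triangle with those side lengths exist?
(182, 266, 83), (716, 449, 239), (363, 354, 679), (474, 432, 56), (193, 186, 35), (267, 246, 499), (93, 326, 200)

4

(83,182,266): 83+182 ≤ 266 → not valid
(239,449,716): 239+449 ≤ 716 → not valid
(354,363,679): 354+363 > 679 → valid
(56,432,474): 56+432 > 474 → valid
(35,186,193): 35+186 > 193 → valid
(246,267,499): 246+267 > 499 → valid
(93,200,326): 93+200 ≤ 326 → not valid
4 of the 7 triples form a triangle.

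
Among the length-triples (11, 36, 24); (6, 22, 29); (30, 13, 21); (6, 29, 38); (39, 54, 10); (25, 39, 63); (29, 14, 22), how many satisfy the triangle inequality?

3

(11,24,36): 11+24 ≤ 36 → not valid
(6,22,29): 6+22 ≤ 29 → not valid
(13,21,30): 13+21 > 30 → valid
(6,29,38): 6+29 ≤ 38 → not valid
(10,39,54): 10+39 ≤ 54 → not valid
(25,39,63): 25+39 > 63 → valid
(14,22,29): 14+22 > 29 → valid
3 of the 7 triples form a triangle.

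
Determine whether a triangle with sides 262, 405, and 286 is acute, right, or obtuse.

obtuse

Compare the square of the longest side to the sum of squares of the other two: 262² + 286² = 150440 < 164025 = 405².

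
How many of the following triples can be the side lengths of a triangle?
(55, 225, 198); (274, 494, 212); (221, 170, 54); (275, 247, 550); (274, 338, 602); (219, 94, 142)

4

(55,198,225): 55+198 > 225 → valid
(212,274,494): 212+274 ≤ 494 → not valid
(54,170,221): 54+170 > 221 → valid
(247,275,550): 247+275 ≤ 550 → not valid
(274,338,602): 274+338 > 602 → valid
(94,142,219): 94+142 > 219 → valid
4 of the 6 triples form a triangle.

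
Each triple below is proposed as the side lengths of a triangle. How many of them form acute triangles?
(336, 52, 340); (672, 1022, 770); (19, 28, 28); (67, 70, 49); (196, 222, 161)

3

(336,52,340): 52²+336² = 115600 = 340² → right
(672,1022,770): 672²+770² = 1044484 = 1022² → right
(19,28,28): 19²+28² = 1145 > 784 = 28² → acute
(67,70,49): 49²+67² = 6890 > 4900 = 70² → acute
(196,222,161): 161²+196² = 64337 > 49284 = 222² → acute
3 of the 5 are acute.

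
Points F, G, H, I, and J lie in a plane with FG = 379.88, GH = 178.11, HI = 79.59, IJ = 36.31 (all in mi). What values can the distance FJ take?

The maximum is all hops collinear in one direction: 379.88 + 178.11 + 79.59 + 36.31 = 673.89.
The longest hop is 379.88; the others sum to 294.01. Folding the others back against it leaves at least 379.88 − 294.01 = 85.87.

85.87 ≤ FJ ≤ 673.89 mi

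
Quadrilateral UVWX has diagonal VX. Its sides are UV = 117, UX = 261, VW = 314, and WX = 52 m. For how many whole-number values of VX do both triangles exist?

From triangle UVX: 144 < VX < 378.
From triangle WVX: 262 < VX < 366.
Intersection: 262 < VX < 366, so integers 263 through 365: 103 values.

103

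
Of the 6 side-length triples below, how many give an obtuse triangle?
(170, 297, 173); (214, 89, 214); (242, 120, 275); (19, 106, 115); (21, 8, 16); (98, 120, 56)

(170,297,173): 170²+173² = 58829 < 88209 = 297² → obtuse
(214,89,214): 89²+214² = 53717 > 45796 = 214² → acute
(242,120,275): 120²+242² = 72964 < 75625 = 275² → obtuse
(19,106,115): 19²+106² = 11597 < 13225 = 115² → obtuse
(21,8,16): 8²+16² = 320 < 441 = 21² → obtuse
(98,120,56): 56²+98² = 12740 < 14400 = 120² → obtuse
5 of the 6 are obtuse.

5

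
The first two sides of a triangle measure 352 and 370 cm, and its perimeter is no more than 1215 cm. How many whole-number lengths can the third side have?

475

Triangle inequality: 18 < x < 722. Perimeter ≤ 1215 gives x ≤ 1215 − 352 − 370 = 493.
So 18 < x ≤ 493; integers 19 through 493: 475 values.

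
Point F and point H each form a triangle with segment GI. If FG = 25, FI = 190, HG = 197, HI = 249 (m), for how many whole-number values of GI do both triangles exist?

From triangle FGI: 165 < GI < 215.
From triangle HGI: 52 < GI < 446.
Intersection: 165 < GI < 215, so integers 166 through 214: 49 values.

49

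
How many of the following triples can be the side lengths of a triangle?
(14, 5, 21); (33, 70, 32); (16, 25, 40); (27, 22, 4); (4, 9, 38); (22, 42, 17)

(5,14,21): 5+14 ≤ 21 → not valid
(32,33,70): 32+33 ≤ 70 → not valid
(16,25,40): 16+25 > 40 → valid
(4,22,27): 4+22 ≤ 27 → not valid
(4,9,38): 4+9 ≤ 38 → not valid
(17,22,42): 17+22 ≤ 42 → not valid
1 of the 6 triples forms a triangle.

1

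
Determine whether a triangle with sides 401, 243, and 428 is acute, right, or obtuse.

Compare the square of the longest side to the sum of squares of the other two: 243² + 401² = 219850 > 183184 = 428².

acute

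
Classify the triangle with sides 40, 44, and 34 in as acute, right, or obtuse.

Compare the square of the longest side to the sum of squares of the other two: 34² + 40² = 2756 > 1936 = 44².

acute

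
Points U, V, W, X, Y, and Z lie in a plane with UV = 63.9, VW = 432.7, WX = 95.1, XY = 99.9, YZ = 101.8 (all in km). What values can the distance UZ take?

72.0 ≤ UZ ≤ 793.4 km

The maximum is all hops collinear in one direction: 63.9 + 432.7 + 95.1 + 99.9 + 101.8 = 793.4.
The longest hop is 432.7; the others sum to 360.7. Folding the others back against it leaves at least 432.7 − 360.7 = 72.0.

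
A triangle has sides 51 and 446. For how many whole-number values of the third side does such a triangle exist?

101

The third side lies in the open interval (395, 497).
Integers from 396 to 496 inclusive: 496 − 396 + 1 = 101.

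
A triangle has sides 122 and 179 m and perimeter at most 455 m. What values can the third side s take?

Triangle inequality alone gives 57 < s < 301.
The perimeter condition gives s ≤ 455 − 122 − 179 = 154.
Intersecting the two: 57 < s ≤ 154.

57 < s ≤ 154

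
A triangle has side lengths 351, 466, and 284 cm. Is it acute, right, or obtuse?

obtuse

Compare the square of the longest side to the sum of squares of the other two: 284² + 351² = 203857 < 217156 = 466².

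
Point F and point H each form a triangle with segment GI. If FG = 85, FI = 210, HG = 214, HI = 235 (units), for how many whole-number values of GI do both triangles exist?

169

From triangle FGI: 125 < GI < 295.
From triangle HGI: 21 < GI < 449.
Intersection: 125 < GI < 295, so integers 126 through 294: 169 values.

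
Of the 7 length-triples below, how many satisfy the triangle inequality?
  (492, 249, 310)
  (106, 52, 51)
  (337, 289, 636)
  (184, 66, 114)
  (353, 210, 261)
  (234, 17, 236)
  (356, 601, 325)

4

(249,310,492): 249+310 > 492 → valid
(51,52,106): 51+52 ≤ 106 → not valid
(289,337,636): 289+337 ≤ 636 → not valid
(66,114,184): 66+114 ≤ 184 → not valid
(210,261,353): 210+261 > 353 → valid
(17,234,236): 17+234 > 236 → valid
(325,356,601): 325+356 > 601 → valid
4 of the 7 triples form a triangle.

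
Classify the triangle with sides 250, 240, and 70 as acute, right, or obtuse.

Compare the square of the longest side to the sum of squares of the other two: 70² + 240² = 62500 = 250².

right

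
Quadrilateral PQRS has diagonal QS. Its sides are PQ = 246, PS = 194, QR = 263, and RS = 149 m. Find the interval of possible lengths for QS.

From triangle PQS: |246 − 194| < QS < 246 + 194, i.e. 52 < QS < 440.
From triangle RQS: 114 < QS < 412.
Both must hold, so QS lies in the intersection.

114 < QS < 412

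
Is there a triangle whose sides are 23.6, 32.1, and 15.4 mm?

Yes

The longest side is 32.1, and the other two sum to 39.0.
Since 39.0 > 32.1, the triangle inequality holds.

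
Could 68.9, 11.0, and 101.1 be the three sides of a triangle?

The longest side is 101.1, but the other two sum to only 79.9.
79.9 < 101.1, so the triangle inequality fails.

No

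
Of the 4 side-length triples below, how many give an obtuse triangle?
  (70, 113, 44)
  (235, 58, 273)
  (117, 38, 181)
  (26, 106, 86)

3

(70,113,44): 44²+70² = 6836 < 12769 = 113² → obtuse
(235,58,273): 58²+235² = 58589 < 74529 = 273² → obtuse
(117,38,181): 38+117 ≤ 181, not a triangle
(26,106,86): 26²+86² = 8072 < 11236 = 106² → obtuse
3 of the 4 are obtuse.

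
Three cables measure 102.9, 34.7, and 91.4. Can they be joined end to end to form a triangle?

The longest side is 102.9, and the other two sum to 126.1.
Since 126.1 > 102.9, the triangle inequality holds.

Yes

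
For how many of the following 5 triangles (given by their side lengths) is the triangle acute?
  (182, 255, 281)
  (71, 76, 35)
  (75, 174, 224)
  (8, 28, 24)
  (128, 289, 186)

2

(182,255,281): 182²+255² = 98149 > 78961 = 281² → acute
(71,76,35): 35²+71² = 6266 > 5776 = 76² → acute
(75,174,224): 75²+174² = 35901 < 50176 = 224² → obtuse
(8,28,24): 8²+24² = 640 < 784 = 28² → obtuse
(128,289,186): 128²+186² = 50980 < 83521 = 289² → obtuse
2 of the 5 are acute.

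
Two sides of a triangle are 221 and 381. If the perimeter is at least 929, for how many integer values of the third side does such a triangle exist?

275

Triangle inequality: 160 < x < 602. Perimeter ≥ 929 gives x ≥ 929 − 221 − 381 = 327.
So 327 ≤ x < 602; integers 327 through 601: 275 values.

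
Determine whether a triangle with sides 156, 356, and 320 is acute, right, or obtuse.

right

Compare the square of the longest side to the sum of squares of the other two: 156² + 320² = 126736 = 356².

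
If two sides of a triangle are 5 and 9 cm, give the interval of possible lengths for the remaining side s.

4 < s < 14

By the triangle inequality, s must be less than 5 + 9 = 14 and greater than |5 − 9| = 4.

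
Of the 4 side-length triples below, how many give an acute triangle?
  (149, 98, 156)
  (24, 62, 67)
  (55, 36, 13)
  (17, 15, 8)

1

(149,98,156): 98²+149² = 31805 > 24336 = 156² → acute
(24,62,67): 24²+62² = 4420 < 4489 = 67² → obtuse
(55,36,13): 13+36 ≤ 55, not a triangle
(17,15,8): 8²+15² = 289 = 17² → right
1 of the 4 is acute.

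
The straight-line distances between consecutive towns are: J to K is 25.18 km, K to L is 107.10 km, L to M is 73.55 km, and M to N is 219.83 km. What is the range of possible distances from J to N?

14.00 ≤ JN ≤ 425.66 km

The maximum is all hops collinear in one direction: 25.18 + 107.10 + 73.55 + 219.83 = 425.66.
The longest hop is 219.83; the others sum to 205.83. Folding the others back against it leaves at least 219.83 − 205.83 = 14.00.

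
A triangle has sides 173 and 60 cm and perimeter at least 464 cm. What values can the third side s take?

Triangle inequality alone gives 113 < s < 233.
The perimeter condition gives s ≥ 464 − 173 − 60 = 231.
Intersecting the two: 231 ≤ s < 233.

231 ≤ s < 233 cm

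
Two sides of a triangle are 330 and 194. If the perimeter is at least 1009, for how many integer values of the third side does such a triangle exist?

Triangle inequality: 136 < x < 524. Perimeter ≥ 1009 gives x ≥ 1009 − 330 − 194 = 485.
So 485 ≤ x < 524; integers 485 through 523: 39 values.

39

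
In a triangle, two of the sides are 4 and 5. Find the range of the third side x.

By the triangle inequality, x must be less than 4 + 5 = 9 and greater than |4 − 5| = 1.

1 < x < 9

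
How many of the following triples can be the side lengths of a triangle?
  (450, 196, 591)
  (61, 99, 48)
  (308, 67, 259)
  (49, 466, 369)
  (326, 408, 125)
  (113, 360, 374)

5

(196,450,591): 196+450 > 591 → valid
(48,61,99): 48+61 > 99 → valid
(67,259,308): 67+259 > 308 → valid
(49,369,466): 49+369 ≤ 466 → not valid
(125,326,408): 125+326 > 408 → valid
(113,360,374): 113+360 > 374 → valid
5 of the 6 triples form a triangle.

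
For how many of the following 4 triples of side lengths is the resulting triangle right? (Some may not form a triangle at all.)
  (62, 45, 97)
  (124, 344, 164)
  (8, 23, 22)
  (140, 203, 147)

1

(62,45,97): 45²+62² = 5869 < 9409 = 97² → obtuse
(124,344,164): 124+164 ≤ 344, not a triangle
(8,23,22): 8²+22² = 548 > 529 = 23² → acute
(140,203,147): 140²+147² = 41209 = 203² → right
1 of the 4 is right.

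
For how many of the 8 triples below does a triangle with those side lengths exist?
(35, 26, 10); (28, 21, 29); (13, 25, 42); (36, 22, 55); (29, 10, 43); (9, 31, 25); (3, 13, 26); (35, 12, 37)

(10,26,35): 10+26 > 35 → valid
(21,28,29): 21+28 > 29 → valid
(13,25,42): 13+25 ≤ 42 → not valid
(22,36,55): 22+36 > 55 → valid
(10,29,43): 10+29 ≤ 43 → not valid
(9,25,31): 9+25 > 31 → valid
(3,13,26): 3+13 ≤ 26 → not valid
(12,35,37): 12+35 > 37 → valid
5 of the 8 triples form a triangle.

5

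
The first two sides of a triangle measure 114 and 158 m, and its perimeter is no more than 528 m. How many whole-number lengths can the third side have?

Triangle inequality: 44 < x < 272. Perimeter ≤ 528 gives x ≤ 528 − 114 − 158 = 256.
So 44 < x ≤ 256; integers 45 through 256: 212 values.

212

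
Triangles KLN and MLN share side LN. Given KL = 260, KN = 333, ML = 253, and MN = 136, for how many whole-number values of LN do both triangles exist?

271

From triangle KLN: 73 < LN < 593.
From triangle MLN: 117 < LN < 389.
Intersection: 117 < LN < 389, so integers 118 through 388: 271 values.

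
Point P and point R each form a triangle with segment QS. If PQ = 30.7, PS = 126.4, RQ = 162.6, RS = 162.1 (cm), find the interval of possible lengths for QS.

From triangle PQS: |30.7 − 126.4| < QS < 30.7 + 126.4, i.e. 95.7 < QS < 157.1.
From triangle RQS: 0.5 < QS < 324.7.
Both must hold, so QS lies in the intersection.

95.7 < QS < 157.1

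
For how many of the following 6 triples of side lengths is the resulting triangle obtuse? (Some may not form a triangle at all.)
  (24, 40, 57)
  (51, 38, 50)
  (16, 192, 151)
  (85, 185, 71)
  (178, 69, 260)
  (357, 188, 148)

1

(24,40,57): 24²+40² = 2176 < 3249 = 57² → obtuse
(51,38,50): 38²+50² = 3944 > 2601 = 51² → acute
(16,192,151): 16+151 ≤ 192, not a triangle
(85,185,71): 71+85 ≤ 185, not a triangle
(178,69,260): 69+178 ≤ 260, not a triangle
(357,188,148): 148+188 ≤ 357, not a triangle
1 of the 6 is obtuse.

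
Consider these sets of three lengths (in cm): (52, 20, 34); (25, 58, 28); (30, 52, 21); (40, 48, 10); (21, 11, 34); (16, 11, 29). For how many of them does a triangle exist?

2

(20,34,52): 20+34 > 52 → valid
(25,28,58): 25+28 ≤ 58 → not valid
(21,30,52): 21+30 ≤ 52 → not valid
(10,40,48): 10+40 > 48 → valid
(11,21,34): 11+21 ≤ 34 → not valid
(11,16,29): 11+16 ≤ 29 → not valid
2 of the 6 triples form a triangle.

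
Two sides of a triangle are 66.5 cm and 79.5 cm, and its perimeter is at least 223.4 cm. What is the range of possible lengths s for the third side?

77.4 ≤ s < 146.0

Triangle inequality alone gives 13.0 < s < 146.0.
The perimeter condition gives s ≥ 223.4 − 66.5 − 79.5 = 77.4.
Intersecting the two: 77.4 ≤ s < 146.0.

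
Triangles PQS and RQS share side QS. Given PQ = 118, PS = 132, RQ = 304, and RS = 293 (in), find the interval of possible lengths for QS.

From triangle PQS: |118 − 132| < QS < 118 + 132, i.e. 14 < QS < 250.
From triangle RQS: 11 < QS < 597.
Both must hold, so QS lies in the intersection.

14 < QS < 250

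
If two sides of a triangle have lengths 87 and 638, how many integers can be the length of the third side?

The third side lies in the open interval (551, 725).
Integers from 552 to 724 inclusive: 724 − 552 + 1 = 173.

173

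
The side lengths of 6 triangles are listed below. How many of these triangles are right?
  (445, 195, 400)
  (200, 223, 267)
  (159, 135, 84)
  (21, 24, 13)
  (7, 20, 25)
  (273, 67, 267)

(445,195,400): 195²+400² = 198025 = 445² → right
(200,223,267): 200²+223² = 89729 > 71289 = 267² → acute
(159,135,84): 84²+135² = 25281 = 159² → right
(21,24,13): 13²+21² = 610 > 576 = 24² → acute
(7,20,25): 7²+20² = 449 < 625 = 25² → obtuse
(273,67,267): 67²+267² = 75778 > 74529 = 273² → acute
2 of the 6 are right.

2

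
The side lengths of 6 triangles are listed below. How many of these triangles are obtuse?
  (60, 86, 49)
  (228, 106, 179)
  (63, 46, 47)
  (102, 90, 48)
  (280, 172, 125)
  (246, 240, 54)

(60,86,49): 49²+60² = 6001 < 7396 = 86² → obtuse
(228,106,179): 106²+179² = 43277 < 51984 = 228² → obtuse
(63,46,47): 46²+47² = 4325 > 3969 = 63² → acute
(102,90,48): 48²+90² = 10404 = 102² → right
(280,172,125): 125²+172² = 45209 < 78400 = 280² → obtuse
(246,240,54): 54²+240² = 60516 = 246² → right
3 of the 6 are obtuse.

3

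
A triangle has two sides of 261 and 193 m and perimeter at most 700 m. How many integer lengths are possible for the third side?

178

Triangle inequality: 68 < x < 454. Perimeter ≤ 700 gives x ≤ 700 − 261 − 193 = 246.
So 68 < x ≤ 246; integers 69 through 246: 178 values.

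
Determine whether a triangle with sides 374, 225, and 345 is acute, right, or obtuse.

Compare the square of the longest side to the sum of squares of the other two: 225² + 345² = 169650 > 139876 = 374².

acute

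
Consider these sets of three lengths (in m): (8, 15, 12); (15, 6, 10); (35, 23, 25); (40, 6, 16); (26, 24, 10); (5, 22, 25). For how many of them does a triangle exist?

(8,12,15): 8+12 > 15 → valid
(6,10,15): 6+10 > 15 → valid
(23,25,35): 23+25 > 35 → valid
(6,16,40): 6+16 ≤ 40 → not valid
(10,24,26): 10+24 > 26 → valid
(5,22,25): 5+22 > 25 → valid
5 of the 6 triples form a triangle.

5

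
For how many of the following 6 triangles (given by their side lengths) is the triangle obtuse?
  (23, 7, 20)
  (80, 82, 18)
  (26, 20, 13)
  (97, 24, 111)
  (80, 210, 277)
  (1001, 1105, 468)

(23,7,20): 7²+20² = 449 < 529 = 23² → obtuse
(80,82,18): 18²+80² = 6724 = 82² → right
(26,20,13): 13²+20² = 569 < 676 = 26² → obtuse
(97,24,111): 24²+97² = 9985 < 12321 = 111² → obtuse
(80,210,277): 80²+210² = 50500 < 76729 = 277² → obtuse
(1001,1105,468): 468²+1001² = 1221025 = 1105² → right
4 of the 6 are obtuse.

4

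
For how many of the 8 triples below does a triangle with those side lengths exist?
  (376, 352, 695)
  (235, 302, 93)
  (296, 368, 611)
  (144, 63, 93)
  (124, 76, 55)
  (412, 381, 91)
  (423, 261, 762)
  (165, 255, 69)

6

(352,376,695): 352+376 > 695 → valid
(93,235,302): 93+235 > 302 → valid
(296,368,611): 296+368 > 611 → valid
(63,93,144): 63+93 > 144 → valid
(55,76,124): 55+76 > 124 → valid
(91,381,412): 91+381 > 412 → valid
(261,423,762): 261+423 ≤ 762 → not valid
(69,165,255): 69+165 ≤ 255 → not valid
6 of the 8 triples form a triangle.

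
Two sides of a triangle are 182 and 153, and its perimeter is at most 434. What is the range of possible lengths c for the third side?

29 < c ≤ 99

Triangle inequality alone gives 29 < c < 335.
The perimeter condition gives c ≤ 434 − 182 − 153 = 99.
Intersecting the two: 29 < c ≤ 99.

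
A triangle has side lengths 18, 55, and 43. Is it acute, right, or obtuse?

Compare the square of the longest side to the sum of squares of the other two: 18² + 43² = 2173 < 3025 = 55².

obtuse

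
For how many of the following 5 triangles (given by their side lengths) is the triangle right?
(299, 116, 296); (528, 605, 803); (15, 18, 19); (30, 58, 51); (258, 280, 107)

(299,116,296): 116²+296² = 101072 > 89401 = 299² → acute
(528,605,803): 528²+605² = 644809 = 803² → right
(15,18,19): 15²+18² = 549 > 361 = 19² → acute
(30,58,51): 30²+51² = 3501 > 3364 = 58² → acute
(258,280,107): 107²+258² = 78013 < 78400 = 280² → obtuse
1 of the 5 is right.

1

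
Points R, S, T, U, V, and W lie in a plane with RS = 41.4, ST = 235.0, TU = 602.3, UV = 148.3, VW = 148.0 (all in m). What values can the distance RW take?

The maximum is all hops collinear in one direction: 41.4 + 235.0 + 602.3 + 148.3 + 148.0 = 1175.0.
The longest hop is 602.3; the others sum to 572.7. Folding the others back against it leaves at least 602.3 − 572.7 = 29.6.

29.6 ≤ RW ≤ 1175.0 m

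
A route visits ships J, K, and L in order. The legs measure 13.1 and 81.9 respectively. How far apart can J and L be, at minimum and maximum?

68.8 ≤ JL ≤ 95.0

By the triangle inequality, |13.1 − 81.9| ≤ JL ≤ 13.1 + 81.9.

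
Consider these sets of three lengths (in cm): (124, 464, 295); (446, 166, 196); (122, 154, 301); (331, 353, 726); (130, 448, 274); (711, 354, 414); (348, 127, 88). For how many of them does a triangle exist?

(124,295,464): 124+295 ≤ 464 → not valid
(166,196,446): 166+196 ≤ 446 → not valid
(122,154,301): 122+154 ≤ 301 → not valid
(331,353,726): 331+353 ≤ 726 → not valid
(130,274,448): 130+274 ≤ 448 → not valid
(354,414,711): 354+414 > 711 → valid
(88,127,348): 88+127 ≤ 348 → not valid
1 of the 7 triples forms a triangle.

1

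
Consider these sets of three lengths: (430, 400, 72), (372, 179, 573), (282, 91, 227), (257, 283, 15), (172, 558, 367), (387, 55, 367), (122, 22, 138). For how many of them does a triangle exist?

(72,400,430): 72+400 > 430 → valid
(179,372,573): 179+372 ≤ 573 → not valid
(91,227,282): 91+227 > 282 → valid
(15,257,283): 15+257 ≤ 283 → not valid
(172,367,558): 172+367 ≤ 558 → not valid
(55,367,387): 55+367 > 387 → valid
(22,122,138): 22+122 > 138 → valid
4 of the 7 triples form a triangle.

4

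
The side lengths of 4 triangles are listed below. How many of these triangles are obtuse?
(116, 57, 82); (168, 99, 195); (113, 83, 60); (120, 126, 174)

(116,57,82): 57²+82² = 9973 < 13456 = 116² → obtuse
(168,99,195): 99²+168² = 38025 = 195² → right
(113,83,60): 60²+83² = 10489 < 12769 = 113² → obtuse
(120,126,174): 120²+126² = 30276 = 174² → right
2 of the 4 are obtuse.

2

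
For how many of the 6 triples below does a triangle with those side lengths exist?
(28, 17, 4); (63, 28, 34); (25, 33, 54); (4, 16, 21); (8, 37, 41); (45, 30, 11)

2

(4,17,28): 4+17 ≤ 28 → not valid
(28,34,63): 28+34 ≤ 63 → not valid
(25,33,54): 25+33 > 54 → valid
(4,16,21): 4+16 ≤ 21 → not valid
(8,37,41): 8+37 > 41 → valid
(11,30,45): 11+30 ≤ 45 → not valid
2 of the 6 triples form a triangle.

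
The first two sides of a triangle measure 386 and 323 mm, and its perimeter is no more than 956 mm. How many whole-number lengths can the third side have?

184

Triangle inequality: 63 < x < 709. Perimeter ≤ 956 gives x ≤ 956 − 386 − 323 = 247.
So 63 < x ≤ 247; integers 64 through 247: 184 values.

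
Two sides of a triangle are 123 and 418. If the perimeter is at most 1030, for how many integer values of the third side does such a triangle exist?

Triangle inequality: 295 < x < 541. Perimeter ≤ 1030 gives x ≤ 1030 − 123 − 418 = 489.
So 295 < x ≤ 489; integers 296 through 489: 194 values.

194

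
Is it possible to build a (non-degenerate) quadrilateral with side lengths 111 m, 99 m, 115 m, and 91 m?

Yes

A quadrilateral exists iff every side is shorter than the sum of the others — equivalently, the longest side is less than the sum of the rest.
Longest side 115 < 301 (sum of the remaining 3), so yes.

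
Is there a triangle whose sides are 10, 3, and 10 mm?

The longest side is 10, and the other two sum to 13.
Since 13 > 10, the triangle inequality holds.

Yes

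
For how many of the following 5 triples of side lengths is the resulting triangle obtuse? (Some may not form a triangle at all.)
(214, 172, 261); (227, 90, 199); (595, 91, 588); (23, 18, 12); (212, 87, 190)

3

(214,172,261): 172²+214² = 75380 > 68121 = 261² → acute
(227,90,199): 90²+199² = 47701 < 51529 = 227² → obtuse
(595,91,588): 91²+588² = 354025 = 595² → right
(23,18,12): 12²+18² = 468 < 529 = 23² → obtuse
(212,87,190): 87²+190² = 43669 < 44944 = 212² → obtuse
3 of the 5 are obtuse.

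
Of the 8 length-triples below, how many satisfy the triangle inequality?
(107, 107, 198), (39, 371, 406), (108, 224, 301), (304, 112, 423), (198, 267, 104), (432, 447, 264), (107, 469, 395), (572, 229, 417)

7

(107,107,198): 107+107 > 198 → valid
(39,371,406): 39+371 > 406 → valid
(108,224,301): 108+224 > 301 → valid
(112,304,423): 112+304 ≤ 423 → not valid
(104,198,267): 104+198 > 267 → valid
(264,432,447): 264+432 > 447 → valid
(107,395,469): 107+395 > 469 → valid
(229,417,572): 229+417 > 572 → valid
7 of the 8 triples form a triangle.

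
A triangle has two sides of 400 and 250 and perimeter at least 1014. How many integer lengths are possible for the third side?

Triangle inequality: 150 < x < 650. Perimeter ≥ 1014 gives x ≥ 1014 − 400 − 250 = 364.
So 364 ≤ x < 650; integers 364 through 649: 286 values.

286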